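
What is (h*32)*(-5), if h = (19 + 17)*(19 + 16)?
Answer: -201600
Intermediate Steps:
h = 1260 (h = 36*35 = 1260)
(h*32)*(-5) = (1260*32)*(-5) = 40320*(-5) = -201600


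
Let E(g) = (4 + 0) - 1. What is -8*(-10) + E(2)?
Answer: 83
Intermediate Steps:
E(g) = 3 (E(g) = 4 - 1 = 3)
-8*(-10) + E(2) = -8*(-10) + 3 = 80 + 3 = 83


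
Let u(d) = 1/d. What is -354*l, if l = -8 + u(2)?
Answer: 2655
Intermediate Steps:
u(d) = 1/d
l = -15/2 (l = -8 + 1/2 = -8 + ½ = -15/2 ≈ -7.5000)
-354*l = -354*(-15/2) = 2655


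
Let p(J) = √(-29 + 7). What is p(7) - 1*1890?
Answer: -1890 + I*√22 ≈ -1890.0 + 4.6904*I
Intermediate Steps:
p(J) = I*√22 (p(J) = √(-22) = I*√22)
p(7) - 1*1890 = I*√22 - 1*1890 = I*√22 - 1890 = -1890 + I*√22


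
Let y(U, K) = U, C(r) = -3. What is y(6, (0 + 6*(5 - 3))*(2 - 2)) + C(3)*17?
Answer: -45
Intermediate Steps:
y(6, (0 + 6*(5 - 3))*(2 - 2)) + C(3)*17 = 6 - 3*17 = 6 - 51 = -45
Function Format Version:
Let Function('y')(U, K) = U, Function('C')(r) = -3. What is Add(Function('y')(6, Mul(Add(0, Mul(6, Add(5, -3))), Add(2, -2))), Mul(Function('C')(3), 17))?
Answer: -45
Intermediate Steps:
Add(Function('y')(6, Mul(Add(0, Mul(6, Add(5, -3))), Add(2, -2))), Mul(Function('C')(3), 17)) = Add(6, Mul(-3, 17)) = Add(6, -51) = -45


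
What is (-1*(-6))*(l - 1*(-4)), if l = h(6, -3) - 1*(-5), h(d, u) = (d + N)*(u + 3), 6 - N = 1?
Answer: 54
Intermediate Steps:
N = 5 (N = 6 - 1*1 = 6 - 1 = 5)
h(d, u) = (3 + u)*(5 + d) (h(d, u) = (d + 5)*(u + 3) = (5 + d)*(3 + u) = (3 + u)*(5 + d))
l = 5 (l = (15 + 3*6 + 5*(-3) + 6*(-3)) - 1*(-5) = (15 + 18 - 15 - 18) + 5 = 0 + 5 = 5)
(-1*(-6))*(l - 1*(-4)) = (-1*(-6))*(5 - 1*(-4)) = 6*(5 + 4) = 6*9 = 54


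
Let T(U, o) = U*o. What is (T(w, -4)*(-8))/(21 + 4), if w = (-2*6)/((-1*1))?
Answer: 384/25 ≈ 15.360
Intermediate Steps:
w = 12 (w = -12/(-1) = -12*(-1) = 12)
(T(w, -4)*(-8))/(21 + 4) = ((12*(-4))*(-8))/(21 + 4) = -48*(-8)/25 = 384*(1/25) = 384/25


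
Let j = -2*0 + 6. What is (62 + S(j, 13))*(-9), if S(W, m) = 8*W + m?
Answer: -1107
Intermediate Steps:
j = 6 (j = 0 + 6 = 6)
S(W, m) = m + 8*W
(62 + S(j, 13))*(-9) = (62 + (13 + 8*6))*(-9) = (62 + (13 + 48))*(-9) = (62 + 61)*(-9) = 123*(-9) = -1107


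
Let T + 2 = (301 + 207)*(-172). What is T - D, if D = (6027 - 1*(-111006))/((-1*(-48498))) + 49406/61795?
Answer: -87291906444801/998977970 ≈ -87381.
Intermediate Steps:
T = -87378 (T = -2 + (301 + 207)*(-172) = -2 + 508*(-172) = -2 - 87376 = -87378)
D = 3209382141/998977970 (D = (6027 + 111006)/48498 + 49406*(1/61795) = 117033*(1/48498) + 49406/61795 = 39011/16166 + 49406/61795 = 3209382141/998977970 ≈ 3.2127)
T - D = -87378 - 1*3209382141/998977970 = -87378 - 3209382141/998977970 = -87291906444801/998977970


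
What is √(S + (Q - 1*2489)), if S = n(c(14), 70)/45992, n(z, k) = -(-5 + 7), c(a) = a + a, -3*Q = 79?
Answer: I*√2992834294293/34494 ≈ 50.153*I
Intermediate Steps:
Q = -79/3 (Q = -⅓*79 = -79/3 ≈ -26.333)
c(a) = 2*a
n(z, k) = -2 (n(z, k) = -1*2 = -2)
S = -1/22996 (S = -2/45992 = -2*1/45992 = -1/22996 ≈ -4.3486e-5)
√(S + (Q - 1*2489)) = √(-1/22996 + (-79/3 - 1*2489)) = √(-1/22996 + (-79/3 - 2489)) = √(-1/22996 - 7546/3) = √(-173527819/68988) = I*√2992834294293/34494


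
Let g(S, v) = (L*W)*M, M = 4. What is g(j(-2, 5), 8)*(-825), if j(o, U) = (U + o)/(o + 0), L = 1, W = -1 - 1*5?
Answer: 19800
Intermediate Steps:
W = -6 (W = -1 - 5 = -6)
j(o, U) = (U + o)/o
g(S, v) = -24 (g(S, v) = (1*(-6))*4 = -6*4 = -24)
g(j(-2, 5), 8)*(-825) = -24*(-825) = 19800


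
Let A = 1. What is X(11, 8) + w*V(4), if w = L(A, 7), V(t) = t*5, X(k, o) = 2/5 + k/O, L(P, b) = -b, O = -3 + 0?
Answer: -2149/15 ≈ -143.27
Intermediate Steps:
O = -3
X(k, o) = 2/5 - k/3 (X(k, o) = 2/5 + k/(-3) = 2*(1/5) + k*(-1/3) = 2/5 - k/3)
V(t) = 5*t
w = -7 (w = -1*7 = -7)
X(11, 8) + w*V(4) = (2/5 - 1/3*11) - 35*4 = (2/5 - 11/3) - 7*20 = -49/15 - 140 = -2149/15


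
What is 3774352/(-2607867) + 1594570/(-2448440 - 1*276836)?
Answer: -7222288701671/3553578673146 ≈ -2.0324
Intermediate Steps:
3774352/(-2607867) + 1594570/(-2448440 - 1*276836) = 3774352*(-1/2607867) + 1594570/(-2448440 - 276836) = -3774352/2607867 + 1594570/(-2725276) = -3774352/2607867 + 1594570*(-1/2725276) = -3774352/2607867 - 797285/1362638 = -7222288701671/3553578673146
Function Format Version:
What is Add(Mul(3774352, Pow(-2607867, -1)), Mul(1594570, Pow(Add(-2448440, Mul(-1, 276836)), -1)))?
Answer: Rational(-7222288701671, 3553578673146) ≈ -2.0324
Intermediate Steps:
Add(Mul(3774352, Pow(-2607867, -1)), Mul(1594570, Pow(Add(-2448440, Mul(-1, 276836)), -1))) = Add(Mul(3774352, Rational(-1, 2607867)), Mul(1594570, Pow(Add(-2448440, -276836), -1))) = Add(Rational(-3774352, 2607867), Mul(1594570, Pow(-2725276, -1))) = Add(Rational(-3774352, 2607867), Mul(1594570, Rational(-1, 2725276))) = Add(Rational(-3774352, 2607867), Rational(-797285, 1362638)) = Rational(-7222288701671, 3553578673146)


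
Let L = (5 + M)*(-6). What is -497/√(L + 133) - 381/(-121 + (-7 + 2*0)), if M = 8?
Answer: 381/128 - 497*√55/55 ≈ -64.039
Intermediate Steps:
L = -78 (L = (5 + 8)*(-6) = 13*(-6) = -78)
-497/√(L + 133) - 381/(-121 + (-7 + 2*0)) = -497/√(-78 + 133) - 381/(-121 + (-7 + 2*0)) = -497*√55/55 - 381/(-121 + (-7 + 0)) = -497*√55/55 - 381/(-121 - 7) = -497*√55/55 - 381/(-128) = -497*√55/55 - 381*(-1/128) = -497*√55/55 + 381/128 = 381/128 - 497*√55/55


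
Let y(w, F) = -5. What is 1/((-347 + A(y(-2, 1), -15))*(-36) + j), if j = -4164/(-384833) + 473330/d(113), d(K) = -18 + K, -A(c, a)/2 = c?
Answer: 7311827/125137765058 ≈ 5.8430e-5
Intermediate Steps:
A(c, a) = -2*c
j = 36430679894/7311827 (j = -4164/(-384833) + 473330/(-18 + 113) = -4164*(-1/384833) + 473330/95 = 4164/384833 + 473330*(1/95) = 4164/384833 + 94666/19 = 36430679894/7311827 ≈ 4982.4)
1/((-347 + A(y(-2, 1), -15))*(-36) + j) = 1/((-347 - 2*(-5))*(-36) + 36430679894/7311827) = 1/((-347 + 10)*(-36) + 36430679894/7311827) = 1/(-337*(-36) + 36430679894/7311827) = 1/(12132 + 36430679894/7311827) = 1/(125137765058/7311827) = 7311827/125137765058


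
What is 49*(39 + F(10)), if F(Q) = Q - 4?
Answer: 2205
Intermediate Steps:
F(Q) = -4 + Q
49*(39 + F(10)) = 49*(39 + (-4 + 10)) = 49*(39 + 6) = 49*45 = 2205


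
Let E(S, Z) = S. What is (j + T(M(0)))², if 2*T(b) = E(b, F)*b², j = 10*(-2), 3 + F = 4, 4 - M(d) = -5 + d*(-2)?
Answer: 474721/4 ≈ 1.1868e+5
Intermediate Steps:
M(d) = 9 + 2*d (M(d) = 4 - (-5 + d*(-2)) = 4 - (-5 - 2*d) = 4 + (5 + 2*d) = 9 + 2*d)
F = 1 (F = -3 + 4 = 1)
j = -20
T(b) = b³/2 (T(b) = (b*b²)/2 = b³/2)
(j + T(M(0)))² = (-20 + (9 + 2*0)³/2)² = (-20 + (9 + 0)³/2)² = (-20 + (½)*9³)² = (-20 + (½)*729)² = (-20 + 729/2)² = (689/2)² = 474721/4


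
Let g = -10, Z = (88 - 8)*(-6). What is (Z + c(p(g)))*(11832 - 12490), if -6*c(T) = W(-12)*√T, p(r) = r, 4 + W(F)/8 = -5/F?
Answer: 315840 - 28294*I*√10/9 ≈ 3.1584e+5 - 9941.5*I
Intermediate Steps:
W(F) = -32 - 40/F (W(F) = -32 + 8*(-5/F) = -32 - 40/F)
Z = -480 (Z = 80*(-6) = -480)
c(T) = 43*√T/9 (c(T) = -(-32 - 40/(-12))*√T/6 = -(-32 - 40*(-1/12))*√T/6 = -(-32 + 10/3)*√T/6 = -(-43)*√T/9 = 43*√T/9)
(Z + c(p(g)))*(11832 - 12490) = (-480 + 43*√(-10)/9)*(11832 - 12490) = (-480 + 43*(I*√10)/9)*(-658) = (-480 + 43*I*√10/9)*(-658) = 315840 - 28294*I*√10/9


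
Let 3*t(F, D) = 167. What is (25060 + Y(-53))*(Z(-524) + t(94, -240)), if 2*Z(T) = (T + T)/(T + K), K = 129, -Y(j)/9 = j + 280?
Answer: 1554499129/1185 ≈ 1.3118e+6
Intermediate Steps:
Y(j) = -2520 - 9*j (Y(j) = -9*(j + 280) = -9*(280 + j) = -2520 - 9*j)
t(F, D) = 167/3 (t(F, D) = (⅓)*167 = 167/3)
Z(T) = T/(129 + T) (Z(T) = ((T + T)/(T + 129))/2 = ((2*T)/(129 + T))/2 = (2*T/(129 + T))/2 = T/(129 + T))
(25060 + Y(-53))*(Z(-524) + t(94, -240)) = (25060 + (-2520 - 9*(-53)))*(-524/(129 - 524) + 167/3) = (25060 + (-2520 + 477))*(-524/(-395) + 167/3) = (25060 - 2043)*(-524*(-1/395) + 167/3) = 23017*(524/395 + 167/3) = 23017*(67537/1185) = 1554499129/1185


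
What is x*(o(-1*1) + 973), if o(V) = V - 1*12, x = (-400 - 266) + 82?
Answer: -560640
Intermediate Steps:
x = -584 (x = -666 + 82 = -584)
o(V) = -12 + V (o(V) = V - 12 = -12 + V)
x*(o(-1*1) + 973) = -584*((-12 - 1*1) + 973) = -584*((-12 - 1) + 973) = -584*(-13 + 973) = -584*960 = -560640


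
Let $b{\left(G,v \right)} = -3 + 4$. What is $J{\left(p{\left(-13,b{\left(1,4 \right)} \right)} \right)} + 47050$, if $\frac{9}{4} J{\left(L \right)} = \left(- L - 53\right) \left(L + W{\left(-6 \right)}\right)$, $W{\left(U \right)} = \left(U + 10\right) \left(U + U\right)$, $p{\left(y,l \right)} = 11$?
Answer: $\frac{432922}{9} \approx 48102.0$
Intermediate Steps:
$b{\left(G,v \right)} = 1$
$W{\left(U \right)} = 2 U \left(10 + U\right)$ ($W{\left(U \right)} = \left(10 + U\right) 2 U = 2 U \left(10 + U\right)$)
$J{\left(L \right)} = \frac{4 \left(-53 - L\right) \left(-48 + L\right)}{9}$ ($J{\left(L \right)} = \frac{4 \left(- L - 53\right) \left(L + 2 \left(-6\right) \left(10 - 6\right)\right)}{9} = \frac{4 \left(-53 - L\right) \left(L + 2 \left(-6\right) 4\right)}{9} = \frac{4 \left(-53 - L\right) \left(L - 48\right)}{9} = \frac{4 \left(-53 - L\right) \left(-48 + L\right)}{9}$)
$J{\left(p{\left(-13,b{\left(1,4 \right)} \right)} \right)} + 47050 = \left(\frac{3392}{3} - \frac{220}{9} - \frac{4 \cdot 11^{2}}{9}\right) + 47050 = \left(\frac{3392}{3} - \frac{220}{9} - \frac{484}{9}\right) + 47050 = \frac{9472}{9} + 47050 = \frac{432922}{9}$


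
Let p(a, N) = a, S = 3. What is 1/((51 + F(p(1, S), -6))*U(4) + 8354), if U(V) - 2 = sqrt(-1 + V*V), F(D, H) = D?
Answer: 4229/35748602 - 13*sqrt(15)/17874301 ≈ 0.00011548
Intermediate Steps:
U(V) = 2 + sqrt(-1 + V**2) (U(V) = 2 + sqrt(-1 + V*V) = 2 + sqrt(-1 + V**2))
1/((51 + F(p(1, S), -6))*U(4) + 8354) = 1/((51 + 1)*(2 + sqrt(-1 + 4**2)) + 8354) = 1/(52*(2 + sqrt(-1 + 16)) + 8354) = 1/(52*(2 + sqrt(15)) + 8354) = 1/((104 + 52*sqrt(15)) + 8354) = 1/(8458 + 52*sqrt(15))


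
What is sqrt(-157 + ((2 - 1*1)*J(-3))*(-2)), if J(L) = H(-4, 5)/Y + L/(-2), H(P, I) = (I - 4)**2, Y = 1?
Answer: 9*I*sqrt(2) ≈ 12.728*I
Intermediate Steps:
H(P, I) = (-4 + I)**2
J(L) = 1 - L/2 (J(L) = (-4 + 5)**2/1 + L/(-2) = 1**2*1 + L*(-1/2) = 1*1 - L/2 = 1 - L/2)
sqrt(-157 + ((2 - 1*1)*J(-3))*(-2)) = sqrt(-157 + ((2 - 1*1)*(1 - 1/2*(-3)))*(-2)) = sqrt(-157 + ((2 - 1)*(1 + 3/2))*(-2)) = sqrt(-157 + (1*(5/2))*(-2)) = sqrt(-157 + (5/2)*(-2)) = sqrt(-157 - 5) = sqrt(-162) = 9*I*sqrt(2)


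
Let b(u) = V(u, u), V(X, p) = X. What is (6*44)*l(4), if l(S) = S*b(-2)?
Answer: -2112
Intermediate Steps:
b(u) = u
l(S) = -2*S (l(S) = S*(-2) = -2*S)
(6*44)*l(4) = (6*44)*(-2*4) = 264*(-8) = -2112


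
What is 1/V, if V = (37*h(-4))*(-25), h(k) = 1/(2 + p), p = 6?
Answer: -8/925 ≈ -0.0086486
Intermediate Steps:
h(k) = 1/8 (h(k) = 1/(2 + 6) = 1/8)
V = -925/8 (V = (37*(1/8))*(-25) = (37/8)*(-25) = -925/8 ≈ -115.63)
1/V = 1/(-925/8) = -8/925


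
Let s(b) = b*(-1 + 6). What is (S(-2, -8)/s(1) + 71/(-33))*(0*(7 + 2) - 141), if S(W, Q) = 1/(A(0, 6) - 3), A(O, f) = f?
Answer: 16168/55 ≈ 293.96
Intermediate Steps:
s(b) = 5*b (s(b) = b*5 = 5*b)
S(W, Q) = ⅓ (S(W, Q) = 1/(6 - 3) = 1/3 = ⅓)
(S(-2, -8)/s(1) + 71/(-33))*(0*(7 + 2) - 141) = (1/(3*((5*1))) + 71/(-33))*(0*(7 + 2) - 141) = ((⅓)/5 + 71*(-1/33))*(0*9 - 141) = ((⅓)*(⅕) - 71/33)*(0 - 141) = (1/15 - 71/33)*(-141) = -344/165*(-141) = 16168/55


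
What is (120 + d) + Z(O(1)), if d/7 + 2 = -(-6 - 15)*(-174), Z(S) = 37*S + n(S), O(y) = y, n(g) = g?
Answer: -25434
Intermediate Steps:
Z(S) = 38*S (Z(S) = 37*S + S = 38*S)
d = -25592 (d = -14 + 7*(-(-6 - 15)*(-174)) = -14 + 7*(-(-21)*(-174)) = -14 + 7*(-1*3654) = -14 + 7*(-3654) = -14 - 25578 = -25592)
(120 + d) + Z(O(1)) = (120 - 25592) + 38*1 = -25472 + 38 = -25434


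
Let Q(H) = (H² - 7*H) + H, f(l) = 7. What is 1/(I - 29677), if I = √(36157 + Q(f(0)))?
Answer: -29677/880688165 - 2*√9041/880688165 ≈ -3.3913e-5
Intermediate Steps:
Q(H) = H² - 6*H
I = 2*√9041 (I = √(36157 + 7*(-6 + 7)) = √(36157 + 7*1) = √(36157 + 7) = √36164 = 2*√9041 ≈ 190.17)
1/(I - 29677) = 1/(2*√9041 - 29677) = 1/(-29677 + 2*√9041)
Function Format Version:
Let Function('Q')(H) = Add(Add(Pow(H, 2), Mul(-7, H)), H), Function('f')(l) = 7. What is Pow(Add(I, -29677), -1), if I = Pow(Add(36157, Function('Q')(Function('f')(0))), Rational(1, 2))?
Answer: Add(Rational(-29677, 880688165), Mul(Rational(-2, 880688165), Pow(9041, Rational(1, 2)))) ≈ -3.3913e-5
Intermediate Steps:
Function('Q')(H) = Add(Pow(H, 2), Mul(-6, H))
I = Mul(2, Pow(9041, Rational(1, 2))) (I = Pow(Add(36157, Mul(7, Add(-6, 7))), Rational(1, 2)) = Pow(Add(36157, Mul(7, 1)), Rational(1, 2)) = Pow(Add(36157, 7), Rational(1, 2)) = Pow(36164, Rational(1, 2)) = Mul(2, Pow(9041, Rational(1, 2))) ≈ 190.17)
Pow(Add(I, -29677), -1) = Pow(Add(Mul(2, Pow(9041, Rational(1, 2))), -29677), -1) = Pow(Add(-29677, Mul(2, Pow(9041, Rational(1, 2)))), -1)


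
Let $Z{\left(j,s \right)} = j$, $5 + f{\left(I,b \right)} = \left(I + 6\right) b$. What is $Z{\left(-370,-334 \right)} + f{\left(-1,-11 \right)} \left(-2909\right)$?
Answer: $174170$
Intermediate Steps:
$f{\left(I,b \right)} = -5 + b \left(6 + I\right)$ ($f{\left(I,b \right)} = -5 + \left(I + 6\right) b = -5 + \left(6 + I\right) b = -5 + b \left(6 + I\right)$)
$Z{\left(-370,-334 \right)} + f{\left(-1,-11 \right)} \left(-2909\right) = -370 + \left(-5 + 6 \left(-11\right) - -11\right) \left(-2909\right) = -370 + \left(-5 - 66 + 11\right) \left(-2909\right) = -370 - -174540 = -370 + 174540 = 174170$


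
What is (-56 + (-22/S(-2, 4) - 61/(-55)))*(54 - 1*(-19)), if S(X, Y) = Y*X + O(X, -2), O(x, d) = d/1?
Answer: -211554/55 ≈ -3846.4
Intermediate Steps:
O(x, d) = d (O(x, d) = d*1 = d)
S(X, Y) = -2 + X*Y (S(X, Y) = Y*X - 2 = X*Y - 2 = -2 + X*Y)
(-56 + (-22/S(-2, 4) - 61/(-55)))*(54 - 1*(-19)) = (-56 + (-22/(-2 - 2*4) - 61/(-55)))*(54 - 1*(-19)) = (-56 + (-22/(-2 - 8) - 61*(-1/55)))*(54 + 19) = (-56 + (-22/(-10) + 61/55))*73 = (-56 + (-22*(-1/10) + 61/55))*73 = (-56 + (11/5 + 61/55))*73 = (-56 + 182/55)*73 = -2898/55*73 = -211554/55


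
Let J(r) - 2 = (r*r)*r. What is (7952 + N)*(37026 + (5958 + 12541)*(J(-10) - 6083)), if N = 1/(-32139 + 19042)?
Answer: -13638552085127799/13097 ≈ -1.0413e+12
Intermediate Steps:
N = -1/13097 (N = 1/(-13097) = -1/13097 ≈ -7.6353e-5)
J(r) = 2 + r³ (J(r) = 2 + (r*r)*r = 2 + r²*r = 2 + r³)
(7952 + N)*(37026 + (5958 + 12541)*(J(-10) - 6083)) = (7952 - 1/13097)*(37026 + (5958 + 12541)*((2 + (-10)³) - 6083)) = 104147343*(37026 + 18499*((2 - 1000) - 6083))/13097 = 104147343*(37026 + 18499*(-998 - 6083))/13097 = 104147343*(37026 + 18499*(-7081))/13097 = 104147343*(37026 - 130991419)/13097 = (104147343/13097)*(-130954393) = -13638552085127799/13097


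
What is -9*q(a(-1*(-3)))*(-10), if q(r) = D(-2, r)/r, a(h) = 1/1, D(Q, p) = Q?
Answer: -180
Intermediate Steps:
a(h) = 1
q(r) = -2/r
-9*q(a(-1*(-3)))*(-10) = -(-18)/1*(-10) = -(-18)*(-10) = -9*(-2)*(-10) = 18*(-10) = -180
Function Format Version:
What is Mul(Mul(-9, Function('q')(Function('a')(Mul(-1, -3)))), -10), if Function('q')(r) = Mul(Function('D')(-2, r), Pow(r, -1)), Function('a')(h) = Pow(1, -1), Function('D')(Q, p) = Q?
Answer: -180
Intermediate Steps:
Function('a')(h) = 1
Function('q')(r) = Mul(-2, Pow(r, -1))
Mul(Mul(-9, Function('q')(Function('a')(Mul(-1, -3)))), -10) = Mul(Mul(-9, Mul(-2, Pow(1, -1))), -10) = Mul(Mul(-9, Mul(-2, 1)), -10) = Mul(Mul(-9, -2), -10) = Mul(18, -10) = -180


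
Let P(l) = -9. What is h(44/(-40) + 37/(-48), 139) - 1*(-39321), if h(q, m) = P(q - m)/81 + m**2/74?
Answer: 26361601/666 ≈ 39582.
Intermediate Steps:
h(q, m) = -1/9 + m**2/74 (h(q, m) = -9/81 + m**2/74 = -9*1/81 + m**2*(1/74) = -1/9 + m**2/74)
h(44/(-40) + 37/(-48), 139) - 1*(-39321) = (-1/9 + (1/74)*139**2) - 1*(-39321) = (-1/9 + (1/74)*19321) + 39321 = (-1/9 + 19321/74) + 39321 = 173815/666 + 39321 = 26361601/666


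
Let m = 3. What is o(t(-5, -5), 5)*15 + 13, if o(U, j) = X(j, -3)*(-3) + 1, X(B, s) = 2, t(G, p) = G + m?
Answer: -62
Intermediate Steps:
t(G, p) = 3 + G (t(G, p) = G + 3 = 3 + G)
o(U, j) = -5 (o(U, j) = 2*(-3) + 1 = -6 + 1 = -5)
o(t(-5, -5), 5)*15 + 13 = -5*15 + 13 = -75 + 13 = -62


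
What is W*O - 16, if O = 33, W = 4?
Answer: 116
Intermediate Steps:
W*O - 16 = 4*33 - 16 = 132 - 16 = 116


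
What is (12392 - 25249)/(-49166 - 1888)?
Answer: 12857/51054 ≈ 0.25183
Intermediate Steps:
(12392 - 25249)/(-49166 - 1888) = -12857/(-51054) = -12857*(-1/51054) = 12857/51054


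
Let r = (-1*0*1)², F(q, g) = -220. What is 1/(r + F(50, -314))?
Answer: -1/220 ≈ -0.0045455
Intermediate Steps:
r = 0 (r = (0*1)² = 0² = 0)
1/(r + F(50, -314)) = 1/(0 - 220) = 1/(-220) = -1/220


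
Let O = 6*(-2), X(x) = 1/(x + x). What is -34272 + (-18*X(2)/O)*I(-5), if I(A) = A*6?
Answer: -137133/4 ≈ -34283.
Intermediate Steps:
X(x) = 1/(2*x)
O = -12
I(A) = 6*A
-34272 + (-18*X(2)/O)*I(-5) = -34272 + (-18*(½)/2/(-12))*(6*(-5)) = -34272 - 18*(½)*(½)*(-1)/12*(-30) = -34272 - 9*(-1)/(2*12)*(-30) = -34272 - 18*(-1/48)*(-30) = -34272 + (3/8)*(-30) = -34272 - 45/4 = -137133/4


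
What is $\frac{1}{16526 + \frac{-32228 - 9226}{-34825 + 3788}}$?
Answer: $\frac{31037}{512958916} \approx 6.0506 \cdot 10^{-5}$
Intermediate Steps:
$\frac{1}{16526 + \frac{-32228 - 9226}{-34825 + 3788}} = \frac{1}{16526 - \frac{41454}{-31037}} = \frac{1}{16526 - - \frac{41454}{31037}} = \frac{1}{16526 + \frac{41454}{31037}} = \frac{1}{\frac{512958916}{31037}} = \frac{31037}{512958916}$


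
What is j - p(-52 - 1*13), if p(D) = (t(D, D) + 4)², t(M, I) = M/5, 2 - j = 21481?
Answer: -21560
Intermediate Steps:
j = -21479 (j = 2 - 1*21481 = 2 - 21481 = -21479)
t(M, I) = M/5 (t(M, I) = M*(⅕) = M/5)
p(D) = (4 + D/5)² (p(D) = (D/5 + 4)² = (4 + D/5)²)
j - p(-52 - 1*13) = -21479 - (20 + (-52 - 1*13))²/25 = -21479 - (20 + (-52 - 13))²/25 = -21479 - (20 - 65)²/25 = -21479 - (-45)²/25 = -21479 - 2025/25 = -21479 - 1*81 = -21479 - 81 = -21560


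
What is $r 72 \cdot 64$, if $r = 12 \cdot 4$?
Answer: $221184$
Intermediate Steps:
$r = 48$
$r 72 \cdot 64 = 48 \cdot 72 \cdot 64 = 3456 \cdot 64 = 221184$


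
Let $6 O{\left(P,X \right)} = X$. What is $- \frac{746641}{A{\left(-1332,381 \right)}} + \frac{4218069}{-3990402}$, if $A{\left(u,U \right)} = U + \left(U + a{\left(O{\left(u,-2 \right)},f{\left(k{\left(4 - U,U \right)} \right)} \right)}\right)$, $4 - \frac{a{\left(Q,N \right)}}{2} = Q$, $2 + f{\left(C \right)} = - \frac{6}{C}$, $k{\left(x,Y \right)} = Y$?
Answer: $- \frac{1491324232429}{1537634904} \approx -969.88$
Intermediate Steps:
$O{\left(P,X \right)} = \frac{X}{6}$
$f{\left(C \right)} = -2 - \frac{6}{C}$
$a{\left(Q,N \right)} = 8 - 2 Q$
$A{\left(u,U \right)} = \frac{26}{3} + 2 U$ ($A{\left(u,U \right)} = U + \left(U + \left(8 - 2 \cdot \frac{1}{6} \left(-2\right)\right)\right) = U + \left(U + \left(8 - - \frac{2}{3}\right)\right) = U + \left(U + \left(8 + \frac{2}{3}\right)\right) = U + \left(U + \frac{26}{3}\right) = U + \left(\frac{26}{3} + U\right) = \frac{26}{3} + 2 U$)
$- \frac{746641}{A{\left(-1332,381 \right)}} + \frac{4218069}{-3990402} = - \frac{746641}{\frac{26}{3} + 2 \cdot 381} + \frac{4218069}{-3990402} = - \frac{746641}{\frac{26}{3} + 762} + 4218069 \left(- \frac{1}{3990402}\right) = - \frac{746641}{\frac{2312}{3}} - \frac{1406023}{1330134} = \left(-746641\right) \frac{3}{2312} - \frac{1406023}{1330134} = - \frac{2239923}{2312} - \frac{1406023}{1330134} = - \frac{1491324232429}{1537634904}$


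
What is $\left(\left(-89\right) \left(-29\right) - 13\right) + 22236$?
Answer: $24804$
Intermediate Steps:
$\left(\left(-89\right) \left(-29\right) - 13\right) + 22236 = \left(2581 + \left(-15 + 2\right)\right) + 22236 = \left(2581 - 13\right) + 22236 = 2568 + 22236 = 24804$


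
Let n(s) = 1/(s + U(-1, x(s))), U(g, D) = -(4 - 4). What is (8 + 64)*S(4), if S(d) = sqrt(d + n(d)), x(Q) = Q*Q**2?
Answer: 36*sqrt(17) ≈ 148.43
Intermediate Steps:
x(Q) = Q**3
U(g, D) = 0 (U(g, D) = -1*0 = 0)
n(s) = 1/s (n(s) = 1/(s + 0) = 1/s)
S(d) = sqrt(d + 1/d)
(8 + 64)*S(4) = (8 + 64)*sqrt(4 + 1/4) = 72*sqrt(4 + 1/4) = 72*sqrt(17/4) = 72*(sqrt(17)/2) = 36*sqrt(17)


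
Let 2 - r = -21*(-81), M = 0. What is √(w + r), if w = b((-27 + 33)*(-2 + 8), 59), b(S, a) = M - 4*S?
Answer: I*√1843 ≈ 42.93*I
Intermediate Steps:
b(S, a) = -4*S (b(S, a) = 0 - 4*S = -4*S)
w = -144 (w = -4*(-27 + 33)*(-2 + 8) = -24*6 = -4*36 = -144)
r = -1699 (r = 2 - (-21)*(-81) = 2 - 1*1701 = 2 - 1701 = -1699)
√(w + r) = √(-144 - 1699) = √(-1843) = I*√1843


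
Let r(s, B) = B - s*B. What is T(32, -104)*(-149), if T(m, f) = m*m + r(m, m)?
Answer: -4768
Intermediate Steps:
r(s, B) = B - B*s
T(m, f) = m**2 + m*(1 - m) (T(m, f) = m*m + m*(1 - m) = m**2 + m*(1 - m))
T(32, -104)*(-149) = 32*(-149) = -4768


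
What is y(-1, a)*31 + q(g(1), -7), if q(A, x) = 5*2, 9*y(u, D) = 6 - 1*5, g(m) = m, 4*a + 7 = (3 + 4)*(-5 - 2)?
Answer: 121/9 ≈ 13.444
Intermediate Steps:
a = -14 (a = -7/4 + ((3 + 4)*(-5 - 2))/4 = -7/4 + (7*(-7))/4 = -7/4 + (¼)*(-49) = -7/4 - 49/4 = -14)
y(u, D) = ⅑ (y(u, D) = (6 - 1*5)/9 = (6 - 5)/9 = (⅑)*1 = ⅑)
q(A, x) = 10
y(-1, a)*31 + q(g(1), -7) = (⅑)*31 + 10 = 31/9 + 10 = 121/9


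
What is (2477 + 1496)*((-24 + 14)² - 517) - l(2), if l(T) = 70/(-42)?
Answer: -4970218/3 ≈ -1.6567e+6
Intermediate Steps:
l(T) = -5/3 (l(T) = 70*(-1/42) = -5/3)
(2477 + 1496)*((-24 + 14)² - 517) - l(2) = (2477 + 1496)*((-24 + 14)² - 517) - 1*(-5/3) = 3973*((-10)² - 517) + 5/3 = 3973*(100 - 517) + 5/3 = 3973*(-417) + 5/3 = -1656741 + 5/3 = -4970218/3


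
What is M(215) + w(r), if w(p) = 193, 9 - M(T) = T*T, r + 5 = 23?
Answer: -46023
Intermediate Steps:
r = 18 (r = -5 + 23 = 18)
M(T) = 9 - T² (M(T) = 9 - T*T = 9 - T²)
M(215) + w(r) = (9 - 1*215²) + 193 = (9 - 1*46225) + 193 = (9 - 46225) + 193 = -46216 + 193 = -46023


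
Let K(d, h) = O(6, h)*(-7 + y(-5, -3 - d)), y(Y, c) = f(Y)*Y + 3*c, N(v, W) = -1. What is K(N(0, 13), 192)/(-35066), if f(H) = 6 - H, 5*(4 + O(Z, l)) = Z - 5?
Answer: -646/87665 ≈ -0.0073690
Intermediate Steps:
O(Z, l) = -5 + Z/5 (O(Z, l) = -4 + (Z - 5)/5 = -4 + (-5 + Z)/5 = -4 + (-1 + Z/5) = -5 + Z/5)
y(Y, c) = 3*c + Y*(6 - Y) (y(Y, c) = (6 - Y)*Y + 3*c = Y*(6 - Y) + 3*c = 3*c + Y*(6 - Y))
K(d, h) = 1349/5 + 57*d/5 (K(d, h) = (-5 + (⅕)*6)*(-7 + (3*(-3 - d) - 1*(-5)*(-6 - 5))) = (-5 + 6/5)*(-7 + ((-9 - 3*d) - 1*(-5)*(-11))) = -19*(-7 + ((-9 - 3*d) - 55))/5 = -19*(-7 + (-64 - 3*d))/5 = -19*(-71 - 3*d)/5 = 1349/5 + 57*d/5)
K(N(0, 13), 192)/(-35066) = (1349/5 + (57/5)*(-1))/(-35066) = (1349/5 - 57/5)*(-1/35066) = (1292/5)*(-1/35066) = -646/87665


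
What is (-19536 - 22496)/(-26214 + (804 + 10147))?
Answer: 42032/15263 ≈ 2.7538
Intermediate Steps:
(-19536 - 22496)/(-26214 + (804 + 10147)) = -42032/(-26214 + 10951) = -42032/(-15263) = -42032*(-1/15263) = 42032/15263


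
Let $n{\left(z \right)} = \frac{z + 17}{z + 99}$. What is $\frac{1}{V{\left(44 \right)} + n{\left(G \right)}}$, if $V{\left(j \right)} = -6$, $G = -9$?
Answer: $- \frac{45}{266} \approx -0.16917$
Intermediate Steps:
$n{\left(z \right)} = \frac{17 + z}{99 + z}$
$\frac{1}{V{\left(44 \right)} + n{\left(G \right)}} = \frac{1}{-6 + \frac{17 - 9}{99 - 9}} = \frac{1}{-6 + \frac{1}{90} \cdot 8} = \frac{1}{-6 + \frac{4}{45}} = \frac{1}{- \frac{266}{45}} = - \frac{45}{266}$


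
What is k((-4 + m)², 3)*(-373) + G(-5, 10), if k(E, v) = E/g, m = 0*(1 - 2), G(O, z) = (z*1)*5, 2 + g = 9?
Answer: -5618/7 ≈ -802.57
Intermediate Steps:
g = 7 (g = -2 + 9 = 7)
G(O, z) = 5*z (G(O, z) = z*5 = 5*z)
m = 0 (m = 0*(-1) = 0)
k(E, v) = E/7
k((-4 + m)², 3)*(-373) + G(-5, 10) = ((-4 + 0)²/7)*(-373) + 5*10 = ((⅐)*(-4)²)*(-373) + 50 = ((⅐)*16)*(-373) + 50 = (16/7)*(-373) + 50 = -5968/7 + 50 = -5618/7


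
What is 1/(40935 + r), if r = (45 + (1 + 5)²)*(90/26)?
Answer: 13/535800 ≈ 2.4263e-5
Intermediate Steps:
r = 3645/13 (r = (45 + 6²)*(90*(1/26)) = (45 + 36)*(45/13) = 81*(45/13) = 3645/13 ≈ 280.38)
1/(40935 + r) = 1/(40935 + 3645/13) = 1/(535800/13) = 13/535800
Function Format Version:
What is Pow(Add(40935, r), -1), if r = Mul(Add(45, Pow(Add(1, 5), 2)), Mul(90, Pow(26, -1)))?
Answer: Rational(13, 535800) ≈ 2.4263e-5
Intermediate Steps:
r = Rational(3645, 13) (r = Mul(Add(45, Pow(6, 2)), Mul(90, Rational(1, 26))) = Mul(Add(45, 36), Rational(45, 13)) = Mul(81, Rational(45, 13)) = Rational(3645, 13) ≈ 280.38)
Pow(Add(40935, r), -1) = Pow(Add(40935, Rational(3645, 13)), -1) = Pow(Rational(535800, 13), -1) = Rational(13, 535800)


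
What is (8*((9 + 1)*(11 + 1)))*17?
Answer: 16320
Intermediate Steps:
(8*((9 + 1)*(11 + 1)))*17 = (8*(10*12))*17 = (8*120)*17 = 960*17 = 16320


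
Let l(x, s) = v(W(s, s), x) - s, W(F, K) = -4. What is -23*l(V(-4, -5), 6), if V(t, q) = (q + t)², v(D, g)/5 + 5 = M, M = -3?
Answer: 1058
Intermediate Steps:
v(D, g) = -40 (v(D, g) = -25 + 5*(-3) = -25 - 15 = -40)
l(x, s) = -40 - s
-23*l(V(-4, -5), 6) = -23*(-40 - 1*6) = -23*(-40 - 6) = -23*(-46) = 1058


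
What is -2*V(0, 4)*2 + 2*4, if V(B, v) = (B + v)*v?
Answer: -56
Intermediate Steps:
V(B, v) = v*(B + v)
-2*V(0, 4)*2 + 2*4 = -8*(0 + 4)*2 + 2*4 = -8*4*2 + 8 = -2*16*2 + 8 = -32*2 + 8 = -64 + 8 = -56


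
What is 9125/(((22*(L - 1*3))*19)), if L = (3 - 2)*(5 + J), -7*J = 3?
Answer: 63875/4598 ≈ 13.892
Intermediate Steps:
J = -3/7 (J = -1/7*3 = -3/7 ≈ -0.42857)
L = 32/7 (L = (3 - 2)*(5 - 3/7) = 1*(32/7) = 32/7 ≈ 4.5714)
9125/(((22*(L - 1*3))*19)) = 9125/(((22*(32/7 - 1*3))*19)) = 9125/(((22*(32/7 - 3))*19)) = 9125/(((22*(11/7))*19)) = 9125/(((242/7)*19)) = 9125/(4598/7) = 9125*(7/4598) = 63875/4598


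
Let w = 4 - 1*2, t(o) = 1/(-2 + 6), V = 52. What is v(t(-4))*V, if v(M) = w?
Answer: 104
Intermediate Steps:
t(o) = ¼ (t(o) = 1/4 = ¼)
w = 2 (w = 4 - 2 = 2)
v(M) = 2
v(t(-4))*V = 2*52 = 104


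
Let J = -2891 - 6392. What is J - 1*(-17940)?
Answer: 8657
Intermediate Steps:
J = -9283
J - 1*(-17940) = -9283 - 1*(-17940) = -9283 + 17940 = 8657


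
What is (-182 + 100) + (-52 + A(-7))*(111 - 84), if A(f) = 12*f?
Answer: -3754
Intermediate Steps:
(-182 + 100) + (-52 + A(-7))*(111 - 84) = (-182 + 100) + (-52 + 12*(-7))*(111 - 84) = -82 + (-52 - 84)*27 = -82 - 136*27 = -82 - 3672 = -3754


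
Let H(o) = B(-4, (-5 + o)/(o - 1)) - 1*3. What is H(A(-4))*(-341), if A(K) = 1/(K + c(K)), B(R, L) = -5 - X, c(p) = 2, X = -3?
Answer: 1705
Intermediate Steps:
B(R, L) = -2 (B(R, L) = -5 - 1*(-3) = -5 + 3 = -2)
A(K) = 1/(2 + K) (A(K) = 1/(K + 2) = 1/(2 + K))
H(o) = -5 (H(o) = -2 - 1*3 = -2 - 3 = -5)
H(A(-4))*(-341) = -5*(-341) = 1705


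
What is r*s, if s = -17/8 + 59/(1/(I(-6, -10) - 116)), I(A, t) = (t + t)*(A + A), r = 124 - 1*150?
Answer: -760643/4 ≈ -1.9016e+5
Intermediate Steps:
r = -26 (r = 124 - 150 = -26)
I(A, t) = 4*A*t (I(A, t) = (2*t)*(2*A) = 4*A*t)
s = 58511/8 (s = -17/8 + 59/(1/(4*(-6)*(-10) - 116)) = -17*⅛ + 59/(1/(240 - 116)) = -17/8 + 59/(1/124) = -17/8 + 59*124 = -17/8 + 7316 = 58511/8 ≈ 7313.9)
r*s = -26*58511/8 = -760643/4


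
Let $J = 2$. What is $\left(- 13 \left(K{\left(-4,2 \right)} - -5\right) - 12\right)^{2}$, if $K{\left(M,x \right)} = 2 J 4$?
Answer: $81225$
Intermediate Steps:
$K{\left(M,x \right)} = 16$ ($K{\left(M,x \right)} = 2 \cdot 2 \cdot 4 = 4 \cdot 4 = 16$)
$\left(- 13 \left(K{\left(-4,2 \right)} - -5\right) - 12\right)^{2} = \left(- 13 \left(16 - -5\right) - 12\right)^{2} = \left(- 13 \left(16 + 5\right) - 12\right)^{2} = \left(\left(-13\right) 21 - 12\right)^{2} = \left(-273 - 12\right)^{2} = \left(-285\right)^{2} = 81225$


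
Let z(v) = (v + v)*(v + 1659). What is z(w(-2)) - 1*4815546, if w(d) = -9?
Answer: -4845246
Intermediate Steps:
z(v) = 2*v*(1659 + v) (z(v) = (2*v)*(1659 + v) = 2*v*(1659 + v))
z(w(-2)) - 1*4815546 = 2*(-9)*(1659 - 9) - 1*4815546 = 2*(-9)*1650 - 4815546 = -29700 - 4815546 = -4845246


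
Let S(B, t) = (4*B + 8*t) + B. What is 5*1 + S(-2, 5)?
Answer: 35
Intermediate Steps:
S(B, t) = 5*B + 8*t
5*1 + S(-2, 5) = 5*1 + (5*(-2) + 8*5) = 5 + (-10 + 40) = 5 + 30 = 35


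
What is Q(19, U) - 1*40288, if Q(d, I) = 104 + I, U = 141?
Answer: -40043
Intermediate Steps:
Q(19, U) - 1*40288 = (104 + 141) - 1*40288 = 245 - 40288 = -40043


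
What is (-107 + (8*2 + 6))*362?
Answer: -30770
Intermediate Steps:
(-107 + (8*2 + 6))*362 = (-107 + (16 + 6))*362 = (-107 + 22)*362 = -85*362 = -30770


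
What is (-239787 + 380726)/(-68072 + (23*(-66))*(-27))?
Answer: -140939/27086 ≈ -5.2034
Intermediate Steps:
(-239787 + 380726)/(-68072 + (23*(-66))*(-27)) = 140939/(-68072 - 1518*(-27)) = 140939/(-68072 + 40986) = 140939/(-27086) = 140939*(-1/27086) = -140939/27086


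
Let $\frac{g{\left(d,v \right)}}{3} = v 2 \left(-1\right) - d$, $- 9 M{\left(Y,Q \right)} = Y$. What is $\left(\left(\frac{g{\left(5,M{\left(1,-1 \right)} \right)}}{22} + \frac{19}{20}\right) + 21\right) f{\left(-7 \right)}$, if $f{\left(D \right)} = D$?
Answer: $- \frac{98399}{660} \approx -149.09$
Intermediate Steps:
$M{\left(Y,Q \right)} = - \frac{Y}{9}$
$g{\left(d,v \right)} = - 6 v - 3 d$ ($g{\left(d,v \right)} = 3 \left(v 2 \left(-1\right) - d\right) = 3 \left(2 v \left(-1\right) - d\right) = 3 \left(- 2 v - d\right) = 3 \left(- d - 2 v\right) = - 6 v - 3 d$)
$\left(\left(\frac{g{\left(5,M{\left(1,-1 \right)} \right)}}{22} + \frac{19}{20}\right) + 21\right) f{\left(-7 \right)} = \left(\left(\frac{- 6 \left(\left(- \frac{1}{9}\right) 1\right) - 15}{22} + \frac{19}{20}\right) + 21\right) \left(-7\right) = \left(\left(\left(\left(-6\right) \left(- \frac{1}{9}\right) - 15\right) \frac{1}{22} + 19 \cdot \frac{1}{20}\right) + 21\right) \left(-7\right) = \left(\left(\left(\frac{2}{3} - 15\right) \frac{1}{22} + \frac{19}{20}\right) + 21\right) \left(-7\right) = \left(\left(\left(- \frac{43}{3}\right) \frac{1}{22} + \frac{19}{20}\right) + 21\right) \left(-7\right) = \left(\left(- \frac{43}{66} + \frac{19}{20}\right) + 21\right) \left(-7\right) = \left(\frac{197}{660} + 21\right) \left(-7\right) = \frac{14057}{660} \left(-7\right) = - \frac{98399}{660}$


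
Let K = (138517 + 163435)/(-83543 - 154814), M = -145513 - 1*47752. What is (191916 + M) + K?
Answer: -45977935/34051 ≈ -1350.3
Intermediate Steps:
M = -193265 (M = -145513 - 47752 = -193265)
K = -43136/34051 (K = 301952/(-238357) = 301952*(-1/238357) = -43136/34051 ≈ -1.2668)
(191916 + M) + K = (191916 - 193265) - 43136/34051 = -1349 - 43136/34051 = -45977935/34051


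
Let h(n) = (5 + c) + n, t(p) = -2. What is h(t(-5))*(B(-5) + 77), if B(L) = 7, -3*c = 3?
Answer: 168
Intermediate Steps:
c = -1 (c = -⅓*3 = -1)
h(n) = 4 + n (h(n) = (5 - 1) + n = 4 + n)
h(t(-5))*(B(-5) + 77) = (4 - 2)*(7 + 77) = 2*84 = 168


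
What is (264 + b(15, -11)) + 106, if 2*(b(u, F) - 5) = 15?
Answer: 765/2 ≈ 382.50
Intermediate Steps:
b(u, F) = 25/2 (b(u, F) = 5 + (1/2)*15 = 5 + 15/2 = 25/2)
(264 + b(15, -11)) + 106 = (264 + 25/2) + 106 = 553/2 + 106 = 765/2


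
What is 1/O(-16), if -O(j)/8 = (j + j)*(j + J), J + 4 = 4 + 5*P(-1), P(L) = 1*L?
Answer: -1/5376 ≈ -0.00018601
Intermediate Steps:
P(L) = L
J = -5 (J = -4 + (4 + 5*(-1)) = -4 + (4 - 5) = -4 - 1 = -5)
O(j) = -16*j*(-5 + j) (O(j) = -8*(j + j)*(j - 5) = -8*2*j*(-5 + j) = -16*j*(-5 + j))
1/O(-16) = 1/(16*(-16)*(5 - 1*(-16))) = 1/(16*(-16)*(5 + 16)) = 1/(16*(-16)*21) = 1/(-5376) = -1/5376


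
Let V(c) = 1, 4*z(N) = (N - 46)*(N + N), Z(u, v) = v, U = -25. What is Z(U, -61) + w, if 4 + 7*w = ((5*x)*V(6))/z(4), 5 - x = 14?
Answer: -12053/196 ≈ -61.495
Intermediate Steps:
x = -9 (x = 5 - 1*14 = 5 - 14 = -9)
z(N) = N*(-46 + N)/2 (z(N) = ((N - 46)*(N + N))/4 = ((-46 + N)*(2*N))/4 = (2*N*(-46 + N))/4 = N*(-46 + N)/2)
w = -97/196 (w = -4/7 + (((5*(-9))*1)/(((½)*4*(-46 + 4))))/7 = -4/7 + ((-45*1)/(((½)*4*(-42))))/7 = -4/7 + (-45/(-84))/7 = -4/7 + (-45*(-1/84))/7 = -4/7 + (⅐)*(15/28) = -4/7 + 15/196 = -97/196 ≈ -0.49490)
Z(U, -61) + w = -61 - 97/196 = -12053/196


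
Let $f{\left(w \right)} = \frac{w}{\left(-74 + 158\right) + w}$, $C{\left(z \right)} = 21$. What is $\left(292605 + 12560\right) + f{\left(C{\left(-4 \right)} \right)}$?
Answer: $\frac{1525826}{5} \approx 3.0517 \cdot 10^{5}$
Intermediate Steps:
$f{\left(w \right)} = \frac{w}{84 + w}$
$\left(292605 + 12560\right) + f{\left(C{\left(-4 \right)} \right)} = \left(292605 + 12560\right) + \frac{21}{84 + 21} = 305165 + \frac{21}{105} = 305165 + 21 \cdot \frac{1}{105} = 305165 + \frac{1}{5} = \frac{1525826}{5}$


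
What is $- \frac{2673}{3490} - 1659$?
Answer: $- \frac{5792583}{3490} \approx -1659.8$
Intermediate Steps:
$- \frac{2673}{3490} - 1659 = - \frac{5792583}{3490}$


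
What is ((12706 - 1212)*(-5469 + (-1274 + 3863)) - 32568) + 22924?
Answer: -33112364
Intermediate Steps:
((12706 - 1212)*(-5469 + (-1274 + 3863)) - 32568) + 22924 = (11494*(-5469 + 2589) - 32568) + 22924 = (11494*(-2880) - 32568) + 22924 = (-33102720 - 32568) + 22924 = -33135288 + 22924 = -33112364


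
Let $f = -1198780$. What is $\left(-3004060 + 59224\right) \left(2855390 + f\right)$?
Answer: $-4878444765960$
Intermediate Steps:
$\left(-3004060 + 59224\right) \left(2855390 + f\right) = \left(-3004060 + 59224\right) \left(2855390 - 1198780\right) = \left(-2944836\right) 1656610 = -4878444765960$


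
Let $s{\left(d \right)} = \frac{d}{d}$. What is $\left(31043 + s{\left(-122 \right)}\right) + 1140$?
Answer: $32184$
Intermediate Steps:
$s{\left(d \right)} = 1$
$\left(31043 + s{\left(-122 \right)}\right) + 1140 = \left(31043 + 1\right) + 1140 = 31044 + 1140 = 32184$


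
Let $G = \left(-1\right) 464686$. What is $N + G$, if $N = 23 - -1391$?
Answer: $-463272$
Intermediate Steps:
$N = 1414$ ($N = 23 + 1391 = 1414$)
$G = -464686$
$N + G = 1414 - 464686 = -463272$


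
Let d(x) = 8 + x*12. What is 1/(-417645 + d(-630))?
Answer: -1/425197 ≈ -2.3519e-6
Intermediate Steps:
d(x) = 8 + 12*x
1/(-417645 + d(-630)) = 1/(-417645 + (8 + 12*(-630))) = 1/(-417645 + (8 - 7560)) = 1/(-417645 - 7552) = 1/(-425197) = -1/425197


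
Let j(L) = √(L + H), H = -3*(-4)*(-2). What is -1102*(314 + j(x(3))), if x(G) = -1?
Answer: -346028 - 5510*I ≈ -3.4603e+5 - 5510.0*I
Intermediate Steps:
H = -24 (H = 12*(-2) = -24)
j(L) = √(-24 + L) (j(L) = √(L - 24) = √(-24 + L))
-1102*(314 + j(x(3))) = -1102*(314 + √(-24 - 1)) = -1102*(314 + √(-25)) = -1102*(314 + 5*I) = -346028 - 5510*I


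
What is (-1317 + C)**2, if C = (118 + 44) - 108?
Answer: 1595169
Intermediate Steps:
C = 54 (C = 162 - 108 = 54)
(-1317 + C)**2 = (-1317 + 54)**2 = (-1263)**2 = 1595169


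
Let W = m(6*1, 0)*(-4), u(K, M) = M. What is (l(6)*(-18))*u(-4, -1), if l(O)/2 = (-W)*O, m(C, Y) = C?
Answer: 5184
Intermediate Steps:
W = -24 (W = (6*1)*(-4) = 6*(-4) = -24)
l(O) = 48*O (l(O) = 2*((-1*(-24))*O) = 2*(24*O) = 48*O)
(l(6)*(-18))*u(-4, -1) = ((48*6)*(-18))*(-1) = (288*(-18))*(-1) = -5184*(-1) = 5184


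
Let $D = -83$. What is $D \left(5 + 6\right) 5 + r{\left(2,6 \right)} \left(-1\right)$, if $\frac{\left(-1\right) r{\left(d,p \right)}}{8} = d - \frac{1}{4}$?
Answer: $-4551$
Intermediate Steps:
$r{\left(d,p \right)} = 2 - 8 d$ ($r{\left(d,p \right)} = - 8 \left(d - \frac{1}{4}\right) = - 8 \left(- \frac{1}{4} + d\right) = 2 - 8 d$)
$D \left(5 + 6\right) 5 + r{\left(2,6 \right)} \left(-1\right) = - 83 \left(5 + 6\right) 5 + \left(2 - 16\right) \left(-1\right) = - 83 \cdot 11 \cdot 5 + \left(2 - 16\right) \left(-1\right) = \left(-83\right) 55 - -14 = -4565 + 14 = -4551$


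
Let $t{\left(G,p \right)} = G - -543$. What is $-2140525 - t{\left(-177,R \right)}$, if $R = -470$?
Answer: $-2140891$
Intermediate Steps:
$t{\left(G,p \right)} = 543 + G$ ($t{\left(G,p \right)} = G + 543 = 543 + G$)
$-2140525 - t{\left(-177,R \right)} = -2140525 - \left(543 - 177\right) = -2140525 - 366 = -2140891$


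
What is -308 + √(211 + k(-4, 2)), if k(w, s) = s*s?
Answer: -308 + √215 ≈ -293.34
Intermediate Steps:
k(w, s) = s²
-308 + √(211 + k(-4, 2)) = -308 + √(211 + 2²) = -308 + √(211 + 4) = -308 + √215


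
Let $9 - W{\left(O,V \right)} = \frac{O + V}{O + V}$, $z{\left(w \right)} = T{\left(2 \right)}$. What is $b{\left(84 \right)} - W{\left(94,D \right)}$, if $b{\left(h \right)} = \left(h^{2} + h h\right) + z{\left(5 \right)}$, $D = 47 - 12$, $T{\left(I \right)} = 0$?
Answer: $14104$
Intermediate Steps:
$D = 35$ ($D = 47 - 12 = 35$)
$z{\left(w \right)} = 0$
$W{\left(O,V \right)} = 8$ ($W{\left(O,V \right)} = 9 - \frac{O + V}{O + V} = 9 - 1 = 8$)
$b{\left(h \right)} = 2 h^{2}$ ($b{\left(h \right)} = \left(h^{2} + h h\right) + 0 = \left(h^{2} + h^{2}\right) + 0 = 2 h^{2} + 0 = 2 h^{2}$)
$b{\left(84 \right)} - W{\left(94,D \right)} = 2 \cdot 84^{2} - 8 = 2 \cdot 7056 - 8 = 14112 - 8 = 14104$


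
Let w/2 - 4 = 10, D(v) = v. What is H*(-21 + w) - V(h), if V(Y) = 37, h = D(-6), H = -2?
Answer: -51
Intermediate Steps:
w = 28 (w = 8 + 2*10 = 8 + 20 = 28)
h = -6
H*(-21 + w) - V(h) = -2*(-21 + 28) - 1*37 = -2*7 - 37 = -14 - 37 = -51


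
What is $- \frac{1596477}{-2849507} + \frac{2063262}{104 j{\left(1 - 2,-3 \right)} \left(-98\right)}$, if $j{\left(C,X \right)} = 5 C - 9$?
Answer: $\frac{3053538811005}{203295227408} \approx 15.02$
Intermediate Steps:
$j{\left(C,X \right)} = -9 + 5 C$
$- \frac{1596477}{-2849507} + \frac{2063262}{104 j{\left(1 - 2,-3 \right)} \left(-98\right)} = - \frac{1596477}{-2849507} + \frac{2063262}{104 \left(-9 + 5 \left(1 - 2\right)\right) \left(-98\right)} = \left(-1596477\right) \left(- \frac{1}{2849507}\right) + \frac{2063262}{104 \left(-9 + 5 \left(1 - 2\right)\right) \left(-98\right)} = \frac{1596477}{2849507} + \frac{2063262}{104 \left(-9 + 5 \left(-1\right)\right) \left(-98\right)} = \frac{1596477}{2849507} + \frac{2063262}{104 \left(-9 - 5\right) \left(-98\right)} = \frac{1596477}{2849507} + \frac{2063262}{104 \left(-14\right) \left(-98\right)} = \frac{1596477}{2849507} + \frac{2063262}{\left(-1456\right) \left(-98\right)} = \frac{1596477}{2849507} + \frac{2063262}{142688} = \frac{1596477}{2849507} + 2063262 \cdot \frac{1}{142688} = \frac{1596477}{2849507} + \frac{1031631}{71344} = \frac{3053538811005}{203295227408}$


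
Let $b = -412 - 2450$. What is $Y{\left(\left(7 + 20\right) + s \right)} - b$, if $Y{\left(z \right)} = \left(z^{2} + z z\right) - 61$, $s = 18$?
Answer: $6851$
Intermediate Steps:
$Y{\left(z \right)} = -61 + 2 z^{2}$ ($Y{\left(z \right)} = \left(z^{2} + z^{2}\right) - 61 = 2 z^{2} - 61 = -61 + 2 z^{2}$)
$b = -2862$ ($b = -412 - 2450 = -2862$)
$Y{\left(\left(7 + 20\right) + s \right)} - b = \left(-61 + 2 \left(\left(7 + 20\right) + 18\right)^{2}\right) - -2862 = \left(-61 + 2 \left(27 + 18\right)^{2}\right) + 2862 = \left(-61 + 2 \cdot 45^{2}\right) + 2862 = \left(-61 + 2 \cdot 2025\right) + 2862 = \left(-61 + 4050\right) + 2862 = 3989 + 2862 = 6851$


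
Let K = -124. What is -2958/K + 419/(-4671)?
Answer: 6882431/289602 ≈ 23.765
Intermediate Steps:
-2958/K + 419/(-4671) = -2958/(-124) + 419/(-4671) = -2958*(-1/124) + 419*(-1/4671) = 1479/62 - 419/4671 = 6882431/289602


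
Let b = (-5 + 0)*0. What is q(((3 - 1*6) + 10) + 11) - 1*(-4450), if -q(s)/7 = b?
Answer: 4450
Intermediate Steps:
b = 0 (b = -5*0 = 0)
q(s) = 0 (q(s) = -7*0 = 0)
q(((3 - 1*6) + 10) + 11) - 1*(-4450) = 0 - 1*(-4450) = 0 + 4450 = 4450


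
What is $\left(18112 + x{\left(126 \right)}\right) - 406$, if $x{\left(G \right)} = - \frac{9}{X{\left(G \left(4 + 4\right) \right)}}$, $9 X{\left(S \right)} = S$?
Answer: $\frac{1983063}{112} \approx 17706.0$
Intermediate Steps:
$X{\left(S \right)} = \frac{S}{9}$
$x{\left(G \right)} = - \frac{81}{8 G}$ ($x{\left(G \right)} = - \frac{9}{\frac{1}{9} G \left(4 + 4\right)} = - \frac{9}{\frac{1}{9} G 8} = - \frac{9}{\frac{1}{9} \cdot 8 G} = - \frac{9}{\frac{8}{9} G} = - 9 \frac{9}{8 G} = - \frac{81}{8 G}$)
$\left(18112 + x{\left(126 \right)}\right) - 406 = \left(18112 - \frac{81}{8 \cdot 126}\right) - 406 = \left(18112 - \frac{9}{112}\right) - 406 = \frac{2028535}{112} - 406 = \frac{1983063}{112}$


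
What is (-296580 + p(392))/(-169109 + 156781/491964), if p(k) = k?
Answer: 145713833232/83195383295 ≈ 1.7515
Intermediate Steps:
(-296580 + p(392))/(-169109 + 156781/491964) = (-296580 + 392)/(-169109 + 156781/491964) = -296188/(-169109 + 156781*(1/491964)) = -296188/(-169109 + 156781/491964) = -296188/(-83195383295/491964) = -296188*(-491964/83195383295) = 145713833232/83195383295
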